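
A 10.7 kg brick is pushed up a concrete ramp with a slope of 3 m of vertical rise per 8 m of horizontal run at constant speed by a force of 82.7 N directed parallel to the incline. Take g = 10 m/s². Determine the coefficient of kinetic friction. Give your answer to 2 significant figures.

At constant speed ΣF = 0 along the incline. The applied 82.7 N acts up the slope; the weight component mg sin 20.56° = 37.570 N and kinetic friction μN both act down the slope.
So 82.7 = 37.570 + μ × 100.187, giving μ = (82.7 − 37.570) / 100.187 = 0.4505.

0.45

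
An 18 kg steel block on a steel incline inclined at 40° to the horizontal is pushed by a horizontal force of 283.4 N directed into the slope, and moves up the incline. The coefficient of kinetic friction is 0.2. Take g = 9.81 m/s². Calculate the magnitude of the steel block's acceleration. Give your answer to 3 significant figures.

2.23 m/s²

The horizontal push has components F cos 40° = 283.4 × 0.7660 = 217.084 N up the incline and F sin 40° = 283.4 × 0.6428 = 182.170 N pressing into the surface.
The normal force is therefore N = mg cos 40° + F sin 40° = 135.260 + 182.170 = 317.430 N, and kinetic friction down the slope is μN = 0.2 × 317.430 = 63.486 N.
Along the incline: F cos 40° − mg sin 40° − μN = ma, so 217.084 − 113.506 − 63.486 = 18 a, giving a = 2.2273 m/s².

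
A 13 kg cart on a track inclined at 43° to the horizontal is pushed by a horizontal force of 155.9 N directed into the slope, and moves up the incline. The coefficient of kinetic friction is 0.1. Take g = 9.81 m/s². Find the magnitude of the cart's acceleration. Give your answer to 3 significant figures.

The horizontal push has components F cos 43° = 155.9 × 0.7314 = 114.025 N up the incline and F sin 43° = 155.9 × 0.6820 = 106.324 N pressing into the surface.
The normal force is therefore N = mg cos 43° + F sin 43° = 93.275 + 106.324 = 199.599 N, and kinetic friction down the slope is μN = 0.1 × 199.599 = 19.960 N.
Along the incline: F cos 43° − mg sin 43° − μN = ma, so 114.025 − 86.975 − 19.960 = 13 a, giving a = 0.5454 m/s².

0.545 m/s²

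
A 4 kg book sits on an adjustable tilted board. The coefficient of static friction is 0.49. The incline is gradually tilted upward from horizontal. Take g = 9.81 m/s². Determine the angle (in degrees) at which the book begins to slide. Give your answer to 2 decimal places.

26.10°

At the threshold of sliding, static friction is at its maximum μ_s N and exactly balances the weight component along the incline: mg sin θ = μ_s mg cos θ.
Hence tan θ = μ_s = 0.49, so θ = arctan(0.49) = 26.1049°.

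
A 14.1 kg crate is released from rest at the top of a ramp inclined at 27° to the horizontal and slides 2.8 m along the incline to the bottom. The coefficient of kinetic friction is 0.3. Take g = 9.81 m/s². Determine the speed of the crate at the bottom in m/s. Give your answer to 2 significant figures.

3.2 m/s

The weight component along the incline is mg sin 27° = 62.796 N and the normal force is N = mg cos 27° = 123.245 N.
Friction up the slope is f = μN = 0.3 × 123.245 = 36.974 N, so the net downslope force is 62.796 − 36.974 = 25.822 N and a = 25.822 / 14.1 = 1.8313 m/s².
Starting from rest over a distance of 2.8 m, v² = 2aL = 2 × 1.8313 × 2.8 = 10.2553, so v = 3.2024 m/s.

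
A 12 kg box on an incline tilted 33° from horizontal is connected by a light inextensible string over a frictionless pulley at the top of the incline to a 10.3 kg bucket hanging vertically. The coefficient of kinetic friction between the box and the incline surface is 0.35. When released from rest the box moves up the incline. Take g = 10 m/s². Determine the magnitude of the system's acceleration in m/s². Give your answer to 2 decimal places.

For the box on the incline: the weight component along the slope is m₁g sin 33° = 12 × 10 × 0.5446 = 65.352 N and the normal force is N = m₁g cos 33° = 100.640 N.
Kinetic friction opposes the box's motion up the incline: f = μN = 0.35 × 100.640 = 35.224 N acting down the slope.
Newton's second law for the box (up-slope positive): T − 65.352 − 35.224 = 12 a. For the hanging bucket (downward positive): 10.3 × 10 − T = 10.3 a.
Adding the two equations eliminates T: 2.424 = 22.3 a, so a = 0.1087 m/s².

0.11 m/s²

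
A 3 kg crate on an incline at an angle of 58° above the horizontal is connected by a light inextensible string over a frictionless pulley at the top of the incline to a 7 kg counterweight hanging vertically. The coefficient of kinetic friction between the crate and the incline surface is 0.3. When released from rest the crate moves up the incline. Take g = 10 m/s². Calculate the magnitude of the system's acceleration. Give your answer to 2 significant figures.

For the crate on the incline: the weight component along the slope is m₁g sin 58° = 3 × 10 × 0.8480 = 25.440 N and the normal force is N = m₁g cos 58° = 15.898 N.
Kinetic friction opposes the crate's motion up the incline: f = μN = 0.3 × 15.898 = 4.769 N acting down the slope.
Newton's second law for the crate (up-slope positive): T − 25.440 − 4.769 = 3 a. For the hanging counterweight (downward positive): 7 × 10 − T = 7 a.
Adding the two equations eliminates T: 39.791 = 10 a, so a = 3.9791 m/s².

4.0 m/s²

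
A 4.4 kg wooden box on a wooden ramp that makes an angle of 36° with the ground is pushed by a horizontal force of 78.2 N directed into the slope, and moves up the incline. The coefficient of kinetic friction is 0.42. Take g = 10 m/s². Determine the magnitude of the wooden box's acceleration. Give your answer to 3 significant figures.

0.715 m/s²

The horizontal push has components F cos 36° = 78.2 × 0.8090 = 63.264 N up the incline and F sin 36° = 78.2 × 0.5878 = 45.966 N pressing into the surface.
The normal force is therefore N = mg cos 36° + F sin 36° = 35.596 + 45.966 = 81.562 N, and kinetic friction down the slope is μN = 0.42 × 81.562 = 34.256 N.
Along the incline: F cos 36° − mg sin 36° − μN = ma, so 63.264 − 25.863 − 34.256 = 4.4 a, giving a = 0.7148 m/s².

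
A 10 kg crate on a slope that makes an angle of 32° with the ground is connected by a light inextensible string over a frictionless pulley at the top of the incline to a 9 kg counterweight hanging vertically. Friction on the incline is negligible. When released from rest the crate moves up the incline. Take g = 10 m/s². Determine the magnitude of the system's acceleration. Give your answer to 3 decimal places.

1.948 m/s²

For the crate on the incline: the weight component along the slope is m₁g sin 32° = 10 × 10 × 0.5299 = 52.990 N and the normal force is N = m₁g cos 32° = 84.805 N.
Newton's second law for the crate (up-slope positive): T − 52.990 = 10 a. For the hanging counterweight (downward positive): 9 × 10 − T = 9 a.
Adding the two equations eliminates T: 37.010 = 19 a, so a = 1.9479 m/s².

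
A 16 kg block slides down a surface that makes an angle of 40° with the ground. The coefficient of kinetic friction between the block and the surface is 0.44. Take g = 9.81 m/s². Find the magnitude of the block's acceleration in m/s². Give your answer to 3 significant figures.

Resolving the weight along the incline: the component pulling the block down the slope is mg sin 40° = 16 × 9.81 × 0.6428 = 100.894 N, and the normal force is N = mg cos 40° = 16 × 9.81 × 0.7660 = 120.231 N.
Kinetic friction acts up the slope with magnitude f = μN = 0.44 × 120.231 = 52.902 N.
Net force along the incline is 100.894 − 52.902 = 47.992 N, so a = 47.992 / 16 = 2.9995 m/s².

3.00 m/s²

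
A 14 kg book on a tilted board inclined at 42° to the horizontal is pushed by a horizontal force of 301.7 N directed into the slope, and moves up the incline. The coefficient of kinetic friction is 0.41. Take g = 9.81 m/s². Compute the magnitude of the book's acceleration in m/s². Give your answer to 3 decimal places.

The horizontal push has components F cos 42° = 301.7 × 0.7431 = 224.193 N up the incline and F sin 42° = 301.7 × 0.6691 = 201.867 N pressing into the surface.
The normal force is therefore N = mg cos 42° + F sin 42° = 102.057 + 201.867 = 303.924 N, and kinetic friction down the slope is μN = 0.41 × 303.924 = 124.609 N.
Along the incline: F cos 42° − mg sin 42° − μN = ma, so 224.193 − 91.894 − 124.609 = 14 a, giving a = 0.5493 m/s².

0.549 m/s²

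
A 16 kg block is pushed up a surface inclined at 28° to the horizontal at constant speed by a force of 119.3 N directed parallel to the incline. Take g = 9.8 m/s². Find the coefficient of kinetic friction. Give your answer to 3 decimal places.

At constant speed ΣF = 0 along the incline. The applied 119.3 N acts up the slope; the weight component mg sin 28° = 73.613 N and kinetic friction μN both act down the slope.
So 119.3 = 73.613 + μ × 138.446, giving μ = (119.3 − 73.613) / 138.446 = 0.3300.

0.330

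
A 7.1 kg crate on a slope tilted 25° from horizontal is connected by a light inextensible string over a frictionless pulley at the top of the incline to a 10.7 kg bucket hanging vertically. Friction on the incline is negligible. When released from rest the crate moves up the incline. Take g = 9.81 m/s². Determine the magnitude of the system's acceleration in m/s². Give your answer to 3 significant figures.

4.24 m/s²

For the crate on the incline: the weight component along the slope is m₁g sin 25° = 7.1 × 9.81 × 0.4226 = 29.435 N and the normal force is N = m₁g cos 25° = 63.125 N.
Newton's second law for the crate (up-slope positive): T − 29.435 = 7.1 a. For the hanging bucket (downward positive): 10.7 × 9.81 − T = 10.7 a.
Adding the two equations eliminates T: 75.532 = 17.8 a, so a = 4.2434 m/s².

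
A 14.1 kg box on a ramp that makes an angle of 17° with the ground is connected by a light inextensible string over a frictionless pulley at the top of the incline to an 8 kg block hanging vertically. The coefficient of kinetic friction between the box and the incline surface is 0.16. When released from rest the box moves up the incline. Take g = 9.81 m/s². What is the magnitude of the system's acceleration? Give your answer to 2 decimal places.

0.76 m/s²

For the box on the incline: the weight component along the slope is m₁g sin 17° = 14.1 × 9.81 × 0.2924 = 40.445 N and the normal force is N = m₁g cos 17° = 132.277 N.
Kinetic friction opposes the box's motion up the incline: f = μN = 0.16 × 132.277 = 21.164 N acting down the slope.
Newton's second law for the box (up-slope positive): T − 40.445 − 21.164 = 14.1 a. For the hanging block (downward positive): 8 × 9.81 − T = 8 a.
Adding the two equations eliminates T: 16.871 = 22.1 a, so a = 0.7634 m/s².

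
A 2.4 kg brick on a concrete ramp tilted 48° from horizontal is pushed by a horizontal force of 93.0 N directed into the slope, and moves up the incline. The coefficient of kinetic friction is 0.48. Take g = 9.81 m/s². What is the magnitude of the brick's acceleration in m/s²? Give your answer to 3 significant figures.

The horizontal push has components F cos 48° = 93.0 × 0.6691 = 62.226 N up the incline and F sin 48° = 93.0 × 0.7431 = 69.108 N pressing into the surface.
The normal force is therefore N = mg cos 48° + F sin 48° = 15.753 + 69.108 = 84.861 N, and kinetic friction down the slope is μN = 0.48 × 84.861 = 40.733 N.
Along the incline: F cos 48° − mg sin 48° − μN = ma, so 62.226 − 17.496 − 40.733 = 2.4 a, giving a = 1.6654 m/s².

1.67 m/s²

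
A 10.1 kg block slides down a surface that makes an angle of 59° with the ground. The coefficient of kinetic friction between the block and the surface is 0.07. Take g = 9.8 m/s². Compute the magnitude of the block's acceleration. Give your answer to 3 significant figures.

8.05 m/s²

Resolving the weight along the incline: the component pulling the block down the slope is mg sin 59° = 10.1 × 9.8 × 0.8572 = 84.846 N, and the normal force is N = mg cos 59° = 10.1 × 9.8 × 0.5150 = 50.975 N.
Kinetic friction acts up the slope with magnitude f = μN = 0.07 × 50.975 = 3.568 N.
Net force along the incline is 84.846 − 3.568 = 81.278 N, so a = 81.278 / 10.1 = 8.0473 m/s².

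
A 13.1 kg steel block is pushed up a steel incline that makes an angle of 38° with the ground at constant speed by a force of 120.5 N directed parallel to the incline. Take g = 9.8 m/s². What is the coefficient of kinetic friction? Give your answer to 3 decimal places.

0.410

At constant speed ΣF = 0 along the incline. The applied 120.5 N acts up the slope; the weight component mg sin 38° = 79.039 N and kinetic friction μN both act down the slope.
So 120.5 = 79.039 + μ × 101.165, giving μ = (120.5 − 79.039) / 101.165 = 0.4098.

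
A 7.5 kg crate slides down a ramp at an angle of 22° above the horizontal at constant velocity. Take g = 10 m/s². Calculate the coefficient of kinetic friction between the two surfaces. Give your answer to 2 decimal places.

0.40

At constant velocity the net force along the incline is zero: mg sin 22° = μ mg cos 22°.
So μ = tan 22° = 0.3746 / 0.9272 = 0.4040.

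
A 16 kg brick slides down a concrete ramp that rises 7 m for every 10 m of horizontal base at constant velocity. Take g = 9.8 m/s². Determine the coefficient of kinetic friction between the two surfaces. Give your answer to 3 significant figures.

At constant velocity the net force along the incline is zero: mg sin 34.99° = μ mg cos 34.99°.
So μ = tan 34.99° = 0.5735 / 0.8192 = 0.7001.

0.700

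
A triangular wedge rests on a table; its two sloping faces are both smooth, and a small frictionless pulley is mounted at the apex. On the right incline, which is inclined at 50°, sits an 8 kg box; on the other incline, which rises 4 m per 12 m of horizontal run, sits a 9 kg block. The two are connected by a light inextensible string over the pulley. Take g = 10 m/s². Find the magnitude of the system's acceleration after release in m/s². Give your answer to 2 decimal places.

1.93 m/s²

Resolve each weight along its own incline: the 8 kg mass has component 8 × 10 × sin 50° = 61.284 N down its slope, and the 9 kg mass has 9 × 10 × sin 18.43° = 28.460 N down its slope.
The 8 kg side's 61.284 N exceeds the other side's 28.460 N, so that mass slides down and the 9 kg mass slides up. Taking that direction as positive, Newton's second law for the whole system gives 61.284 − 28.460 = (8 + 9) a, so a = 32.824 / 17 = 1.9308 m/s².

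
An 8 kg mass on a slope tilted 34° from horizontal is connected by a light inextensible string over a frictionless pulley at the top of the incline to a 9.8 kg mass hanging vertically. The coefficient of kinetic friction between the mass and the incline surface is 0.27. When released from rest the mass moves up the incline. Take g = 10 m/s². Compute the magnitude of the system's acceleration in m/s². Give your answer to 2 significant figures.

For the mass on the incline: the weight component along the slope is m₁g sin 34° = 8 × 10 × 0.5592 = 44.736 N and the normal force is N = m₁g cos 34° = 66.323 N.
Kinetic friction opposes the mass's motion up the incline: f = μN = 0.27 × 66.323 = 17.907 N acting down the slope.
Newton's second law for the mass (up-slope positive): T − 44.736 − 17.907 = 8 a. For the hanging mass (downward positive): 9.8 × 10 − T = 9.8 a.
Adding the two equations eliminates T: 35.357 = 17.8 a, so a = 1.9863 m/s².

2.0 m/s²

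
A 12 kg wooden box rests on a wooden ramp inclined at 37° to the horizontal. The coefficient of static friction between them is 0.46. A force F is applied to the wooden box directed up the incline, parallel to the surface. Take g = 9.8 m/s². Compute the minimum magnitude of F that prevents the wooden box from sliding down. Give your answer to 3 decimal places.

The normal force is N = mg cos 37° = 93.920 N. With F at its minimum the wooden box is on the verge of sliding down, so static friction is at its maximum μ_s N = 0.46 × 93.920 = 43.203 N and acts up the slope.
Equilibrium along the incline: F + μ_s N = mg sin 37°, so F = 70.773 − 43.203 = 27.570 N.

27.570 N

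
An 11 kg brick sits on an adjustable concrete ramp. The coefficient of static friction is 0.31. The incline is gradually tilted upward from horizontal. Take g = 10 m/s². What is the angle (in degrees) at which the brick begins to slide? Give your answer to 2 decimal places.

At the threshold of sliding, static friction is at its maximum μ_s N and exactly balances the weight component along the incline: mg sin θ = μ_s mg cos θ.
Hence tan θ = μ_s = 0.31, so θ = arctan(0.31) = 17.2234°.

17.22°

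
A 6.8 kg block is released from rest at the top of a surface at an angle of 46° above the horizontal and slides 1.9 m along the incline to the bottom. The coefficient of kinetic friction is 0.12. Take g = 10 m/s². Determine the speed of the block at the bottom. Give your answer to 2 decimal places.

4.92 m/s

The weight component along the incline is mg sin 46° = 48.915 N and the normal force is N = mg cos 46° = 47.237 N.
Friction up the slope is f = μN = 0.12 × 47.237 = 5.668 N, so the net downslope force is 48.915 − 5.668 = 43.247 N and a = 43.247 / 6.8 = 6.3599 m/s².
Starting from rest over a distance of 1.9 m, v² = 2aL = 2 × 6.3599 × 1.9 = 24.1676, so v = 4.9161 m/s.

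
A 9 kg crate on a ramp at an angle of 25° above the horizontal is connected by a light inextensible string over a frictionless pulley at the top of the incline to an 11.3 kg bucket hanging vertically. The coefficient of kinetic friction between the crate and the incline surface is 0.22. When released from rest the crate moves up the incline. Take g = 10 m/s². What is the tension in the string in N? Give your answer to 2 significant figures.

81 N

For the crate on the incline: the weight component along the slope is m₁g sin 25° = 9 × 10 × 0.4226 = 38.034 N and the normal force is N = m₁g cos 25° = 81.568 N.
Kinetic friction opposes the crate's motion up the incline: f = μN = 0.22 × 81.568 = 17.945 N acting down the slope.
Newton's second law for the crate (up-slope positive): T − 38.034 − 17.945 = 9 a. For the hanging bucket (downward positive): 11.3 × 10 − T = 11.3 a.
Adding the two equations eliminates T: 57.021 = 20.3 a, so a = 2.8089 m/s².
Then from the hanging bucket's equation, T = 11.3 × (10 − 2.8089) = 81.259 N.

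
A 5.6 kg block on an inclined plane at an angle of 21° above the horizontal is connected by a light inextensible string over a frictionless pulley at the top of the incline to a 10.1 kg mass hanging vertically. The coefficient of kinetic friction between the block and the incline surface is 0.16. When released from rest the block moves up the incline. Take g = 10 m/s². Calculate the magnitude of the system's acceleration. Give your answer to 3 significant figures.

For the block on the incline: the weight component along the slope is m₁g sin 21° = 5.6 × 10 × 0.3584 = 20.070 N and the normal force is N = m₁g cos 21° = 52.281 N.
Kinetic friction opposes the block's motion up the incline: f = μN = 0.16 × 52.281 = 8.365 N acting down the slope.
Newton's second law for the block (up-slope positive): T − 20.070 − 8.365 = 5.6 a. For the hanging mass (downward positive): 10.1 × 10 − T = 10.1 a.
Adding the two equations eliminates T: 72.565 = 15.7 a, so a = 4.6220 m/s².

4.62 m/s²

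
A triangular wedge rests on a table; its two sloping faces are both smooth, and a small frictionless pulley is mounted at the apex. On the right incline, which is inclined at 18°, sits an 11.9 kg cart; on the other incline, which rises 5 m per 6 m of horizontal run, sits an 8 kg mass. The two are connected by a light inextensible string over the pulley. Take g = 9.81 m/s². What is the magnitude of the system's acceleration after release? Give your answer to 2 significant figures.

0.71 m/s²

Resolve each weight along its own incline: the 11.9 kg mass has component 11.9 × 9.81 × sin 18° = 36.074 N down its slope, and the 8 kg mass has 8 × 9.81 × sin 39.81° = 50.242 N down its slope.
The 8 kg side's 50.242 N exceeds the other side's 36.074 N, so that mass slides down and the 11.9 kg mass slides up. Taking that direction as positive, Newton's second law for the whole system gives 50.242 − 36.074 = (11.9 + 8) a, so a = 14.168 / 19.9 = 0.7120 m/s².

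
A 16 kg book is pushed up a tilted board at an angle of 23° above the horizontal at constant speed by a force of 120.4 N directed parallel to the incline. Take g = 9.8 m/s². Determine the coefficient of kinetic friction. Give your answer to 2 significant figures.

0.41

At constant speed ΣF = 0 along the incline. The applied 120.4 N acts up the slope; the weight component mg sin 23° = 61.267 N and kinetic friction μN both act down the slope.
So 120.4 = 61.267 + μ × 144.335, giving μ = (120.4 − 61.267) / 144.335 = 0.4097.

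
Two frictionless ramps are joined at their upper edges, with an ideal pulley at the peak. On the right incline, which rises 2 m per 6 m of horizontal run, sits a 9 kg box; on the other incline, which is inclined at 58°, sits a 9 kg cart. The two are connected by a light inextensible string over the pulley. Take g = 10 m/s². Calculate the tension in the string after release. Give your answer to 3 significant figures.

52.4 N

Resolve each weight along its own incline: the 9 kg mass has component 9 × 10 × sin 18.43° = 28.460 N down its slope, and the 9 kg mass has 9 × 10 × sin 58° = 76.324 N down its slope.
The 9 kg side's 76.324 N exceeds the other side's 28.460 N, so that mass slides down and the 9 kg mass slides up. Taking that direction as positive, Newton's second law for the whole system gives 76.324 − 28.460 = (9 + 9) a, so a = 47.864 / 18 = 2.6591 m/s².
For the 9 kg mass (up-slope positive): T − 28.460 = 9 × 2.6591, so T = 52.392 N.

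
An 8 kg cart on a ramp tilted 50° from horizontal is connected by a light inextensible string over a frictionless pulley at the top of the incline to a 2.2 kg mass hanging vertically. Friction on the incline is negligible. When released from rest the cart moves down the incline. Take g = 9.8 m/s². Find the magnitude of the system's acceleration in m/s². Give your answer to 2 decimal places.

For the cart on the incline: the weight component along the slope is m₁g sin 50° = 8 × 9.8 × 0.7660 = 60.054 N and the normal force is N = m₁g cos 50° = 50.395 N.
Newton's second law for the cart (down-slope positive): 60.054 − T = 8 a. For the hanging mass (upward positive): T − 2.2 × 9.8 = 2.2 a.
Adding the two equations eliminates T: 38.494 = 10.2 a, so a = 3.7739 m/s².

3.77 m/s²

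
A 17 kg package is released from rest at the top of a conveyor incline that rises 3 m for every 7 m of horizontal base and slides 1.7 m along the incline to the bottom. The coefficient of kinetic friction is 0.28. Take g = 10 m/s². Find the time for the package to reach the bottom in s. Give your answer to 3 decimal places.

The weight component along the incline is mg sin 23.20° = 66.966 N and the normal force is N = mg cos 23.20° = 156.255 N.
Friction up the slope is f = μN = 0.28 × 156.255 = 43.751 N, so the net downslope force is 66.966 − 43.751 = 23.215 N and a = 23.215 / 17 = 1.3656 m/s².
Starting from rest, L = ½at², so t = √(2L/a) = √(2 × 1.7 / 1.3656) = 1.5779 s.

1.578 s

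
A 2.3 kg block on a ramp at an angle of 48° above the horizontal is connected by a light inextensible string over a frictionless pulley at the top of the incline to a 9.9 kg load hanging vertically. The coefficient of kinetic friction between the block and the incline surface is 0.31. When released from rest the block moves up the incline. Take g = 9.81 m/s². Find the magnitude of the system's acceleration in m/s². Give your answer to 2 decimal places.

6.20 m/s²

For the block on the incline: the weight component along the slope is m₁g sin 48° = 2.3 × 9.81 × 0.7431 = 16.767 N and the normal force is N = m₁g cos 48° = 15.098 N.
Kinetic friction opposes the block's motion up the incline: f = μN = 0.31 × 15.098 = 4.680 N acting down the slope.
Newton's second law for the block (up-slope positive): T − 16.767 − 4.680 = 2.3 a. For the hanging load (downward positive): 9.9 × 9.81 − T = 9.9 a.
Adding the two equations eliminates T: 75.672 = 12.2 a, so a = 6.2026 m/s².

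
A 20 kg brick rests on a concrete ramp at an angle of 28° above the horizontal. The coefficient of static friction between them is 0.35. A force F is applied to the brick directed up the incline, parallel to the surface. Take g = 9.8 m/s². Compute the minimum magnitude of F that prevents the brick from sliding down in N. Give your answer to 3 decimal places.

31.446 N

The normal force is N = mg cos 28° = 173.058 N. With F at its minimum the brick is on the verge of sliding down, so static friction is at its maximum μ_s N = 0.35 × 173.058 = 60.570 N and acts up the slope.
Equilibrium along the incline: F + μ_s N = mg sin 28°, so F = 92.016 − 60.570 = 31.446 N.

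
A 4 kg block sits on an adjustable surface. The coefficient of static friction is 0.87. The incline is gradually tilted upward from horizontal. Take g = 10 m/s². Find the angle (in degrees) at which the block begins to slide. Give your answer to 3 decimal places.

At the threshold of sliding, static friction is at its maximum μ_s N and exactly balances the weight component along the incline: mg sin θ = μ_s mg cos θ.
Hence tan θ = μ_s = 0.87, so θ = arctan(0.87) = 41.0233°.

41.023°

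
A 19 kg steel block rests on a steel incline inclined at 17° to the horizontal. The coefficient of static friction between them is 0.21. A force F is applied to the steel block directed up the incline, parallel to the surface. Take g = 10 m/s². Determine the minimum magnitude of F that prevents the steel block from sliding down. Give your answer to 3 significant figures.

17.4 N

The normal force is N = mg cos 17° = 181.698 N. With F at its minimum the steel block is on the verge of sliding down, so static friction is at its maximum μ_s N = 0.21 × 181.698 = 38.157 N and acts up the slope.
Equilibrium along the incline: F + μ_s N = mg sin 17°, so F = 55.551 − 38.157 = 17.394 N.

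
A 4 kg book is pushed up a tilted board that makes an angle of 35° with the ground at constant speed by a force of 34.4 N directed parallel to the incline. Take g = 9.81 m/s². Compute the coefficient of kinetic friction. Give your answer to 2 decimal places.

At constant speed ΣF = 0 along the incline. The applied 34.4 N acts up the slope; the weight component mg sin 35° = 22.507 N and kinetic friction μN both act down the slope.
So 34.4 = 22.507 + μ × 32.144, giving μ = (34.4 − 22.507) / 32.144 = 0.3700.

0.37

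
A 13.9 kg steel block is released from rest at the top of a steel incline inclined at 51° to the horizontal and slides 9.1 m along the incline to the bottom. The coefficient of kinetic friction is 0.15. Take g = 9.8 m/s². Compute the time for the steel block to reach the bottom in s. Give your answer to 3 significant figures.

1.65 s

The weight component along the incline is mg sin 51° = 105.863 N and the normal force is N = mg cos 51° = 85.726 N.
Friction up the slope is f = μN = 0.15 × 85.726 = 12.859 N, so the net downslope force is 105.863 − 12.859 = 93.004 N and a = 93.004 / 13.9 = 6.6909 m/s².
Starting from rest, L = ½at², so t = √(2L/a) = √(2 × 9.1 / 6.6909) = 1.6493 s.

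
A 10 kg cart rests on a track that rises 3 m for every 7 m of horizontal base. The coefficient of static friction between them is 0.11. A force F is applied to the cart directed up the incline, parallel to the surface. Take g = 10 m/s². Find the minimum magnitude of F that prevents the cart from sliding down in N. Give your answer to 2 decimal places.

29.28 N

The normal force is N = mg cos 23.20° = 91.915 N. With F at its minimum the cart is on the verge of sliding down, so static friction is at its maximum μ_s N = 0.11 × 91.915 = 10.111 N and acts up the slope.
Equilibrium along the incline: F + μ_s N = mg sin 23.20°, so F = 39.392 − 10.111 = 29.281 N.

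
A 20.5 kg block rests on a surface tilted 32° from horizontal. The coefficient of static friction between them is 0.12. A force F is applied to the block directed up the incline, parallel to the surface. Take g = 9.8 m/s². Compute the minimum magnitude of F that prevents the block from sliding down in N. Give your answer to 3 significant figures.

The normal force is N = mg cos 32° = 170.373 N. With F at its minimum the block is on the verge of sliding down, so static friction is at its maximum μ_s N = 0.12 × 170.373 = 20.445 N and acts up the slope.
Equilibrium along the incline: F + μ_s N = mg sin 32°, so F = 106.461 − 20.445 = 86.016 N.

86.0 N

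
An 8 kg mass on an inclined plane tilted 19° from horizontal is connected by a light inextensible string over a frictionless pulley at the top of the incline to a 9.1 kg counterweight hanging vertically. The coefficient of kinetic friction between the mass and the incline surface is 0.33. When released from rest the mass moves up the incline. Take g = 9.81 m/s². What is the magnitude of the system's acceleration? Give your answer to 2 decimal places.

For the mass on the incline: the weight component along the slope is m₁g sin 19° = 8 × 9.81 × 0.3256 = 25.553 N and the normal force is N = m₁g cos 19° = 74.204 N.
Kinetic friction opposes the mass's motion up the incline: f = μN = 0.33 × 74.204 = 24.487 N acting down the slope.
Newton's second law for the mass (up-slope positive): T − 25.553 − 24.487 = 8 a. For the hanging counterweight (downward positive): 9.1 × 9.81 − T = 9.1 a.
Adding the two equations eliminates T: 39.231 = 17.1 a, so a = 2.2942 m/s².

2.29 m/s²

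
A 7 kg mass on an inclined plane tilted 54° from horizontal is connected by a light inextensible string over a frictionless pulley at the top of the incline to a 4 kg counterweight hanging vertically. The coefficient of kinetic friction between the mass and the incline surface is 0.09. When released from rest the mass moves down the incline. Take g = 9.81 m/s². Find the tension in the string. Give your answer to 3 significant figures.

43.9 N

For the mass on the incline: the weight component along the slope is m₁g sin 54° = 7 × 9.81 × 0.8090 = 55.554 N and the normal force is N = m₁g cos 54° = 40.363 N.
Kinetic friction opposes the mass's motion down the incline: f = μN = 0.09 × 40.363 = 3.633 N acting up the slope.
Newton's second law for the mass (down-slope positive): 55.554 − 3.633 − T = 7 a. For the hanging counterweight (upward positive): T − 4 × 9.81 = 4 a.
Adding the two equations eliminates T: 12.681 = 11 a, so a = 1.1528 m/s².
Then from the hanging counterweight's equation, T = 4 × (9.81 + 1.1528) = 43.851 N.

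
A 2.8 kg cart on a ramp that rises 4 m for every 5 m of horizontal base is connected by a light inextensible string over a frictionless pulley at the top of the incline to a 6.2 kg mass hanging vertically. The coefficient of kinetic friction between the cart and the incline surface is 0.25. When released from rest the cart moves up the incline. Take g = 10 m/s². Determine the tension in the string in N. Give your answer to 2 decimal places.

35.10 N

For the cart on the incline: the weight component along the slope is m₁g sin 38.66° = 2.8 × 10 × 0.6247 = 17.492 N and the normal force is N = m₁g cos 38.66° = 21.864 N.
Kinetic friction opposes the cart's motion up the incline: f = μN = 0.25 × 21.864 = 5.466 N acting down the slope.
Newton's second law for the cart (up-slope positive): T − 17.492 − 5.466 = 2.8 a. For the hanging mass (downward positive): 6.2 × 10 − T = 6.2 a.
Adding the two equations eliminates T: 39.042 = 9 a, so a = 4.3380 m/s².
Then from the hanging mass's equation, T = 6.2 × (10 − 4.3380) = 35.104 N.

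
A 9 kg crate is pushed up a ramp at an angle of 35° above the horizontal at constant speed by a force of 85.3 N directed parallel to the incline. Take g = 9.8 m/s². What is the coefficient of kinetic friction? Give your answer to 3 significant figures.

At constant speed ΣF = 0 along the incline. The applied 85.3 N acts up the slope; the weight component mg sin 35° = 50.589 N and kinetic friction μN both act down the slope.
So 85.3 = 50.589 + μ × 72.249, giving μ = (85.3 − 50.589) / 72.249 = 0.4804.

0.480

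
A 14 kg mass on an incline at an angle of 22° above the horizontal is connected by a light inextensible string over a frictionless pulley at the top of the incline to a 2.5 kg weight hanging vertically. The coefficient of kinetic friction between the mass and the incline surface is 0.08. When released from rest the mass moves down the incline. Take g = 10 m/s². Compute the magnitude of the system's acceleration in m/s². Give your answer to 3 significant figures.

For the mass on the incline: the weight component along the slope is m₁g sin 22° = 14 × 10 × 0.3746 = 52.444 N and the normal force is N = m₁g cos 22° = 129.806 N.
Kinetic friction opposes the mass's motion down the incline: f = μN = 0.08 × 129.806 = 10.384 N acting up the slope.
Newton's second law for the mass (down-slope positive): 52.444 − 10.384 − T = 14 a. For the hanging weight (upward positive): T − 2.5 × 10 = 2.5 a.
Adding the two equations eliminates T: 17.060 = 16.5 a, so a = 1.0339 m/s².

1.03 m/s²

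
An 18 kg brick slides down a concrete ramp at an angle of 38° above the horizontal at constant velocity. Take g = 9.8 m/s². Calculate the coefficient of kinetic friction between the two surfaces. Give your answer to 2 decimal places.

0.78

At constant velocity the net force along the incline is zero: mg sin 38° = μ mg cos 38°.
So μ = tan 38° = 0.6157 / 0.7880 = 0.7813.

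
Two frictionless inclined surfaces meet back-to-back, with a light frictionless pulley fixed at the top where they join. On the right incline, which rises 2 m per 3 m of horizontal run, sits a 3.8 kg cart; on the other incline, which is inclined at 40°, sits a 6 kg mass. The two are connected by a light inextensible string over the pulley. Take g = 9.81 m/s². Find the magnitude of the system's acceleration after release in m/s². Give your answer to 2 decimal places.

1.75 m/s²

Resolve each weight along its own incline: the 3.8 kg mass has component 3.8 × 9.81 × sin 33.69° = 20.678 N down its slope, and the 6 kg mass has 6 × 9.81 × sin 40° = 37.834 N down its slope.
The 6 kg side's 37.834 N exceeds the other side's 20.678 N, so that mass slides down and the 3.8 kg mass slides up. Taking that direction as positive, Newton's second law for the whole system gives 37.834 − 20.678 = (3.8 + 6) a, so a = 17.156 / 9.8 = 1.7506 m/s².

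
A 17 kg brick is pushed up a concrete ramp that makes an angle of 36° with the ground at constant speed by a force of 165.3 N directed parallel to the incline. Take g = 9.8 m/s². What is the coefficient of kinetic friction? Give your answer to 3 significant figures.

0.500

At constant speed ΣF = 0 along the incline. The applied 165.3 N acts up the slope; the weight component mg sin 36° = 97.925 N and kinetic friction μN both act down the slope.
So 165.3 = 97.925 + μ × 134.782, giving μ = (165.3 − 97.925) / 134.782 = 0.4999.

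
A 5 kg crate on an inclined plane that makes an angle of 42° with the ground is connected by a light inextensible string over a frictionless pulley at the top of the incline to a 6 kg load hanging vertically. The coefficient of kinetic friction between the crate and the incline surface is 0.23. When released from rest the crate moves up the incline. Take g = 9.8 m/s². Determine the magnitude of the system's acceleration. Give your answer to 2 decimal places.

For the crate on the incline: the weight component along the slope is m₁g sin 42° = 5 × 9.8 × 0.6691 = 32.786 N and the normal force is N = m₁g cos 42° = 36.414 N.
Kinetic friction opposes the crate's motion up the incline: f = μN = 0.23 × 36.414 = 8.375 N acting down the slope.
Newton's second law for the crate (up-slope positive): T − 32.786 − 8.375 = 5 a. For the hanging load (downward positive): 6 × 9.8 − T = 6 a.
Adding the two equations eliminates T: 17.639 = 11 a, so a = 1.6035 m/s².

1.60 m/s²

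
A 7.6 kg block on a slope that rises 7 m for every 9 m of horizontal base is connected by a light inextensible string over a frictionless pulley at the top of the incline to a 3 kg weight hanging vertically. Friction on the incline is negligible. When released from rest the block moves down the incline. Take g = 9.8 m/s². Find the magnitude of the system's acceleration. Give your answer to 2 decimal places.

1.54 m/s²

For the block on the incline: the weight component along the slope is m₁g sin 37.87° = 7.6 × 9.8 × 0.6139 = 45.723 N and the normal force is N = m₁g cos 37.87° = 58.791 N.
Newton's second law for the block (down-slope positive): 45.723 − T = 7.6 a. For the hanging weight (upward positive): T − 3 × 9.8 = 3 a.
Adding the two equations eliminates T: 16.323 = 10.6 a, so a = 1.5399 m/s².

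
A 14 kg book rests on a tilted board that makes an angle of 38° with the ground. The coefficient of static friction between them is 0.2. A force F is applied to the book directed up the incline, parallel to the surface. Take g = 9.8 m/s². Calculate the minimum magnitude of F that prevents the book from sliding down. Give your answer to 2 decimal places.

62.85 N

The normal force is N = mg cos 38° = 108.115 N. With F at its minimum the book is on the verge of sliding down, so static friction is at its maximum μ_s N = 0.2 × 108.115 = 21.623 N and acts up the slope.
Equilibrium along the incline: F + μ_s N = mg sin 38°, so F = 84.469 − 21.623 = 62.846 N.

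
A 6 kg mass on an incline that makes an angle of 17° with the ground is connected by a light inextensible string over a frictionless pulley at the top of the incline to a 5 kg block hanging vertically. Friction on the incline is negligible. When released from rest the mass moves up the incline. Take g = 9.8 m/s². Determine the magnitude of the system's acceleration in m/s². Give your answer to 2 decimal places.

2.89 m/s²

For the mass on the incline: the weight component along the slope is m₁g sin 17° = 6 × 9.8 × 0.2924 = 17.193 N and the normal force is N = m₁g cos 17° = 56.231 N.
Newton's second law for the mass (up-slope positive): T − 17.193 = 6 a. For the hanging block (downward positive): 5 × 9.8 − T = 5 a.
Adding the two equations eliminates T: 31.807 = 11 a, so a = 2.8915 m/s².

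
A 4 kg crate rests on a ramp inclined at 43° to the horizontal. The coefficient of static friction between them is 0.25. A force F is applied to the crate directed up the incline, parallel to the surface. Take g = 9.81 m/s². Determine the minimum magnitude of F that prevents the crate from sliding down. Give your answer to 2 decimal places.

19.59 N

The normal force is N = mg cos 43° = 28.698 N. With F at its minimum the crate is on the verge of sliding down, so static friction is at its maximum μ_s N = 0.25 × 28.698 = 7.175 N and acts up the slope.
Equilibrium along the incline: F + μ_s N = mg sin 43°, so F = 26.762 − 7.175 = 19.587 N.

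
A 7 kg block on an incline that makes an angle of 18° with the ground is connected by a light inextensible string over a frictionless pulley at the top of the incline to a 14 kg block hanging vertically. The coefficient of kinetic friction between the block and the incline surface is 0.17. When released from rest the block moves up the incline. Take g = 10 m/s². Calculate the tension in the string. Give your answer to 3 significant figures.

For the block on the incline: the weight component along the slope is m₁g sin 18° = 7 × 10 × 0.3090 = 21.630 N and the normal force is N = m₁g cos 18° = 66.574 N.
Kinetic friction opposes the block's motion up the incline: f = μN = 0.17 × 66.574 = 11.318 N acting down the slope.
Newton's second law for the block (up-slope positive): T − 21.630 − 11.318 = 7 a. For the hanging block (downward positive): 14 × 10 − T = 14 a.
Adding the two equations eliminates T: 107.052 = 21 a, so a = 5.0977 m/s².
Then from the hanging block's equation, T = 14 × (10 − 5.0977) = 68.632 N.

68.6 N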